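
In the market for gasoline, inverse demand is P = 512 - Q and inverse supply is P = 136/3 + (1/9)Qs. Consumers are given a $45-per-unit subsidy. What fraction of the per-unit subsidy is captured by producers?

Pre-subsidy: 512 - Q = 136/3 + (1/9)Q gives Q* = 420 and P* = 92.
With the rebate, buyers effectively pay Pb = Ps − 45, where Ps is the price sellers receive.
On the curves, Pb = 512 - Q and Ps = 136/3 + (1/9)Q; the wedge Ps − Pb = 45 gives 136/3 + (1/9)Q − (512 - Q) = 45, so Q' = 460.5.
Then Pb = 512 − 1·460.5 = 51.5 and Ps = 136/3 + (1/9)·460.5 = 96.5.
Buyers' price falls by P* − Pb = 92 − 51.5 = 40.5; sellers' price rises by Ps − P* = 96.5 − 92 = 4.5.
So producers capture 4.5/45 = 0.1 of each unit of subsidy.

Producer share = 0.1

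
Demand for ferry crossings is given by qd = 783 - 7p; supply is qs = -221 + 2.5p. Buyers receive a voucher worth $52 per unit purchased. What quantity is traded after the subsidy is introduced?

q' = 139

Pre-subsidy: 783 - 7p = -221 + 2.5p gives p* = 2008/19, q* = 821/19.
With the rebate, buyers effectively pay pb = ps − 52, where ps is the price sellers receive.
Demand in terms of ps becomes qd = 783 − 7(ps − 52) = 1147 - 7ps. Setting this equal to supply: 1147 - 7ps = -221 + 2.5ps, so ps = 144.
Buyers pay pb = 144 − 52 = 92; q' = -221 + 2.5·144 = 139.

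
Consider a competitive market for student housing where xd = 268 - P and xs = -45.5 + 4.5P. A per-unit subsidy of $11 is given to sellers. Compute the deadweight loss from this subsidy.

Deadweight loss = $49.5

Pre-subsidy: 268 - P = -45.5 + 4.5P gives P* = 57, x* = 211.
With the subsidy, sellers receive Ps = Pb + 11 for each unit, where Pb is the price buyers pay.
Supply in terms of Pb becomes xs = -45.5 + 4.5(Pb + 11) = 4 + 4.5Pb. Setting this equal to demand: 268 - Pb = 4 + 4.5Pb, so Pb = 48.
Sellers receive Ps = 48 + 11 = 59; x' = 268 − 1·48 = 220.
The subsidy expands output by 220 − 211 = 9 past the efficient level; on those units the gap between marginal cost and willingness to pay runs from 0 up to 11.
DWL = ½ × 11 × 9 = 49.5.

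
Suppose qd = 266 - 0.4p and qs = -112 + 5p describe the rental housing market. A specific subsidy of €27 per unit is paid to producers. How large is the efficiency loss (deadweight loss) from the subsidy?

Pre-subsidy: 266 - 0.4p = -112 + 5p gives p* = 70, q* = 238.
With the subsidy, sellers receive ps = pb + 27 for each unit, where pb is the price buyers pay.
Supply in terms of pb becomes qs = -112 + 5(pb + 27) = 23 + 5pb. Setting this equal to demand: 266 - 0.4pb = 23 + 5pb, so pb = 45.
Sellers receive ps = 45 + 27 = 72; q' = 266 − 0.4·45 = 248.
The subsidy expands output by 248 − 238 = 10 past the efficient level; on those units the gap between marginal cost and willingness to pay runs from 0 up to 27.
DWL = ½ × 27 × 10 = 135.

Deadweight loss = €135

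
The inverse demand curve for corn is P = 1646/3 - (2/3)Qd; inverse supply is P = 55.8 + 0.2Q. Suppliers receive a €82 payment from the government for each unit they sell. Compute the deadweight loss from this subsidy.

Pre-subsidy: 1646/3 - (2/3)Q = 55.8 + 0.2Q gives Q* = 7393/13 and P* = 2204/13.
With the subsidy, sellers receive Ps = Pb + 82 for each unit, where Pb is the price buyers pay.
On the curves, Pb = 1646/3 - (2/3)Q and Ps = 55.8 + 0.2Q; the wedge Ps − Pb = 82 gives 55.8 + 0.2Q − (1646/3 - (2/3)Q) = 82, so Q' = 8623/13.
Then Pb = 1646/3 − (2/3)·(8623/13) = 1384/13 and Ps = 55.8 + 0.2·(8623/13) = 2450/13.
The subsidy expands output by 8623/13 − 7393/13 = 1230/13 past the efficient level; on those units the gap between marginal cost and willingness to pay runs from 0 up to 82.
DWL = ½ × 82 × 1230/13 = 50430/13.

Deadweight loss = 50430/13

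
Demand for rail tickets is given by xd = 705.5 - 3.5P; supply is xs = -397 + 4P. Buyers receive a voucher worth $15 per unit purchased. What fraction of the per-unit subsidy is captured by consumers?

Pre-subsidy: 705.5 - 3.5P = -397 + 4P gives P* = 147, x* = 191.
With the rebate, buyers effectively pay Pb = Ps − 15, where Ps is the price sellers receive.
Demand in terms of Ps becomes xd = 705.5 − 3.5(Ps − 15) = 758 - 3.5Ps. Setting this equal to supply: 758 - 3.5Ps = -397 + 4Ps, so Ps = 154.
Buyers pay Pb = 154 − 15 = 139; x' = -397 + 4·154 = 219.
Buyers' price falls by P* − Pb = 147 − 139 = 8; sellers' price rises by Ps − P* = 154 − 147 = 7.
So consumers capture 8/15 = 8/15 of each unit of subsidy.

Consumer share = 8/15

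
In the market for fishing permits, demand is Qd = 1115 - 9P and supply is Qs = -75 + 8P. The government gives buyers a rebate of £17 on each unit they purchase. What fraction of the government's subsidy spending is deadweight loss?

DWL / government spending = 36/557

Pre-subsidy: 1115 - 9P = -75 + 8P gives P* = 70, Q* = 485.
With the rebate, buyers effectively pay Pb = Ps − 17, where Ps is the price sellers receive.
Demand in terms of Ps becomes Qd = 1115 − 9(Ps − 17) = 1268 - 9Ps. Setting this equal to supply: 1268 - 9Ps = -75 + 8Ps, so Ps = 79.
Buyers pay Pb = 79 − 17 = 62; Q' = -75 + 8·79 = 557.
ΔCS = ½(485 + 557)(70 − 62) = 4168; ΔPS = ½(485 + 557)(79 − 70) = 4689.
Government spending = 17 × 557 = 9469.
DWL = ½ × 17 × (557 − 485) = 612; fraction = 612 / 9469 = 36/557.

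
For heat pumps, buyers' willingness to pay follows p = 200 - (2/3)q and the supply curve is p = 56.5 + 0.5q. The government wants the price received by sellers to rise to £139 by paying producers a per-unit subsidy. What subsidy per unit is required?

Required subsidy s = £49 per unit

At a seller price of 139, quantity supplied is -113 + 2·139 = 165.
Buyers absorb 165 only when they pay pb = 200 − (2/3)·165 = 90.
s = ps − pb = 139 − 90 = 49.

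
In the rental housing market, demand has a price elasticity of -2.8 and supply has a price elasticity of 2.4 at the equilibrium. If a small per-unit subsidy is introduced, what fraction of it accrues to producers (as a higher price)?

For a small subsidy around the equilibrium, the benefit split depends on the relative slopes, which at a point are proportional to the elasticities.
Buyer share = εs/(εs + |εd|) = 2.4/(2.4 + 2.8) = 6/13; seller share = |εd|/(εs + |εd|) = 7/13.
So producers capture 7/13 of the subsidy.

Producer share = 7/13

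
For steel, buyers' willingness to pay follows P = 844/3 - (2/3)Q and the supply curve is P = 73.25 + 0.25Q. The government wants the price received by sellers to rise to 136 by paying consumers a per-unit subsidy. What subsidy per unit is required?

Required subsidy s = 22 per unit

At a seller price of 136, quantity supplied is -293 + 4·136 = 251.
Buyers absorb 251 only when they pay Pb = 844/3 − (2/3)·251 = 114.
s = Ps − Pb = 136 − 114 = 22.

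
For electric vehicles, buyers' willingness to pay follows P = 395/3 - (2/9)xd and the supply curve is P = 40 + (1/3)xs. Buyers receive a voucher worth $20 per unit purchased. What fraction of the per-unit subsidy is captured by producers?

Producer share = 0.6

Pre-subsidy: 395/3 - (2/9)x = 40 + (1/3)x gives x* = 165 and P* = 95.
With the rebate, buyers effectively pay Pb = Ps − 20, where Ps is the price sellers receive.
On the curves, Pb = 395/3 - (2/9)x and Ps = 40 + (1/3)x; the wedge Ps − Pb = 20 gives 40 + (1/3)x − (395/3 - (2/9)x) = 20, so x' = 201.
Then Pb = 395/3 − (2/9)·201 = 87 and Ps = 40 + (1/3)·201 = 107.
Buyers' price falls by P* − Pb = 95 − 87 = 8; sellers' price rises by Ps − P* = 107 − 95 = 12.
So producers capture 12/20 = 0.6 of each unit of subsidy.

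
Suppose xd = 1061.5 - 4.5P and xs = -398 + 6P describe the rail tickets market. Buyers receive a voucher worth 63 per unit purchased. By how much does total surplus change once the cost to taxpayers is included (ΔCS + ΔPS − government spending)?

Net change in total surplus = -5103

Pre-subsidy: 1061.5 - 4.5P = -398 + 6P gives P* = 139, x* = 436.
With the rebate, buyers effectively pay Pb = Ps − 63, where Ps is the price sellers receive.
Demand in terms of Ps becomes xd = 1061.5 − 4.5(Ps − 63) = 1345 - 4.5Ps. Setting this equal to supply: 1345 - 4.5Ps = -398 + 6Ps, so Ps = 166.
Buyers pay Pb = 166 − 63 = 103; x' = -398 + 6·166 = 598.
ΔCS = ½(436 + 598)(139 − 103) = 18612; ΔPS = ½(436 + 598)(166 − 139) = 13959.
Government spending = 63 × 598 = 37674.
Net change = 18612 + 13959 − 37674 = -5103. The loss equals the DWL triangle ½·63·162.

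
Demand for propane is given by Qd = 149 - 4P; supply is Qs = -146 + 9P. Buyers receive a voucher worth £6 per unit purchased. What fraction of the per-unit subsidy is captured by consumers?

Consumer share = 9/13

Pre-subsidy: 149 - 4P = -146 + 9P gives P* = 295/13, Q* = 757/13.
With the rebate, buyers effectively pay Pb = Ps − 6, where Ps is the price sellers receive.
Demand in terms of Ps becomes Qd = 149 − 4(Ps − 6) = 173 - 4Ps. Setting this equal to supply: 173 - 4Ps = -146 + 9Ps, so Ps = 319/13.
Buyers pay Pb = 319/13 − 6 = 241/13; Q' = -146 + 9·(319/13) = 973/13.
Buyers' price falls by P* − Pb = 295/13 − 241/13 = 54/13; sellers' price rises by Ps − P* = 319/13 − 295/13 = 24/13.
So consumers capture (54/13)/6 = 9/13 of each unit of subsidy.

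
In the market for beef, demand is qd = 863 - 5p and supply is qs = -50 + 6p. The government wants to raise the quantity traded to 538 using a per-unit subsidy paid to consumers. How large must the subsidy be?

Required subsidy s = 33 per unit

At q = 538, invert demand for the buyer price: pb = (863 − 538)/5 = 65; invert supply for the seller price: ps = (538 − (-50))/6 = 98.
The subsidy must fill the gap: s = ps − pb = 98 − 65 = 33.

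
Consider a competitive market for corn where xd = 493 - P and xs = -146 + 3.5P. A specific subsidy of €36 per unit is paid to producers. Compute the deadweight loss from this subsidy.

Pre-subsidy: 493 - P = -146 + 3.5P gives P* = 142, x* = 351.
With the subsidy, sellers receive Ps = Pb + 36 for each unit, where Pb is the price buyers pay.
Supply in terms of Pb becomes xs = -146 + 3.5(Pb + 36) = -20 + 3.5Pb. Setting this equal to demand: 493 - Pb = -20 + 3.5Pb, so Pb = 114.
Sellers receive Ps = 114 + 36 = 150; x' = 493 − 1·114 = 379.
The subsidy expands output by 379 − 351 = 28 past the efficient level; on those units the gap between marginal cost and willingness to pay runs from 0 up to 36.
DWL = ½ × 36 × 28 = 504.

Deadweight loss = €504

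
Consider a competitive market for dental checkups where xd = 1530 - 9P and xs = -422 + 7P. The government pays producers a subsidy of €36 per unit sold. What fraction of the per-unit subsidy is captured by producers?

Producer share = 0.5625

Pre-subsidy: 1530 - 9P = -422 + 7P gives P* = 122, x* = 432.
With the subsidy, sellers receive Ps = Pb + 36 for each unit, where Pb is the price buyers pay.
Supply in terms of Pb becomes xs = -422 + 7(Pb + 36) = -170 + 7Pb. Setting this equal to demand: 1530 - 9Pb = -170 + 7Pb, so Pb = 106.25.
Sellers receive Ps = 106.25 + 36 = 142.25; x' = 1530 − 9·106.25 = 573.75.
Buyers' price falls by P* − Pb = 122 − 106.25 = 15.75; sellers' price rises by Ps − P* = 142.25 − 122 = 20.25.
So producers capture 20.25/36 = 0.5625 of each unit of subsidy.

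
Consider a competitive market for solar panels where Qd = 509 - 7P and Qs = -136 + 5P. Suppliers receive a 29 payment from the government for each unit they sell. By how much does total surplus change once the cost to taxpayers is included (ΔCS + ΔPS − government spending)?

Pre-subsidy: 509 - 7P = -136 + 5P gives P* = 53.75, Q* = 132.75.
With the subsidy, sellers receive Ps = Pb + 29 for each unit, where Pb is the price buyers pay.
Supply in terms of Pb becomes Qs = -136 + 5(Pb + 29) = 9 + 5Pb. Setting this equal to demand: 509 - 7Pb = 9 + 5Pb, so Pb = 125/3.
Sellers receive Ps = 125/3 + 29 = 212/3; Q' = 509 − 7·(125/3) = 652/3.
ΔCS = ½(132.75 + 652/3)(53.75 − 125/3) = 609145/288; ΔPS = ½(132.75 + 652/3)(212/3 − 53.75) = 852803/288.
Government spending = 29 × 652/3 = 18908/3.
Net change = 609145/288 + 852803/288 − 18908/3 = -29435/24. The loss equals the DWL triangle ½·29·1015/12.

Net change in total surplus = -29435/24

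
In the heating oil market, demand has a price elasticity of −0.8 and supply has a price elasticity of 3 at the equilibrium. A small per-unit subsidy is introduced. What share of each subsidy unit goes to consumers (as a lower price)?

For a small subsidy around the equilibrium, the benefit split depends on the relative slopes, which at a point are proportional to the elasticities.
Buyer share = εs/(εs + |εd|) = 3/(3 + 0.8) = 15/19; seller share = |εd|/(εs + |εd|) = 4/19.

Consumer share = 15/19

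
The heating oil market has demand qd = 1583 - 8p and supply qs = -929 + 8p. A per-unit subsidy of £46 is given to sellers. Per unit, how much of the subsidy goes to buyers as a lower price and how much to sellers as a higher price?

Pre-subsidy: 1583 - 8p = -929 + 8p gives p* = 157, q* = 327.
With the subsidy, sellers receive ps = pb + 46 for each unit, where pb is the price buyers pay.
Supply in terms of pb becomes qs = -929 + 8(pb + 46) = -561 + 8pb. Setting this equal to demand: 1583 - 8pb = -561 + 8pb, so pb = 134.
Sellers receive ps = 134 + 46 = 180; q' = 1583 − 8·134 = 511.
Buyers' price falls by p* − pb = 157 − 134 = 23; sellers' price rises by ps − p* = 180 − 157 = 23.

Buyers gain £23 per unit; sellers gain £23 per unit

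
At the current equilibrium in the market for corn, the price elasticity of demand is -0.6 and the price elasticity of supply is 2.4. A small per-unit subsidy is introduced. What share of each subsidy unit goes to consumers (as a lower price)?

For a small subsidy around the equilibrium, the benefit split depends on the relative slopes, which at a point are proportional to the elasticities.
Buyer share = εs/(εs + |εd|) = 2.4/(2.4 + 0.6) = 0.8; seller share = |εd|/(εs + |εd|) = 0.2.

Consumer share = 0.8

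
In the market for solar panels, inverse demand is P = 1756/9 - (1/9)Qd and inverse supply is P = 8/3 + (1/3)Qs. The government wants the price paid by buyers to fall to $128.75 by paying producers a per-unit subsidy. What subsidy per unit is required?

At a buyer price of 128.75, quantity demanded is 1756 − 9·128.75 = 597.25.
Sellers supply 597.25 only when they receive Ps = 8/3 + (1/3)·597.25 = 201.75.
s = Ps − Pb = 201.75 − 128.75 = 73.

Required subsidy s = $73 per unit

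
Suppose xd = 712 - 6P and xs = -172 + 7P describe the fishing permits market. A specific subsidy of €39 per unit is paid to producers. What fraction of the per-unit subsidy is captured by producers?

Pre-subsidy: 712 - 6P = -172 + 7P gives P* = 68, x* = 304.
With the subsidy, sellers receive Ps = Pb + 39 for each unit, where Pb is the price buyers pay.
Supply in terms of Pb becomes xs = -172 + 7(Pb + 39) = 101 + 7Pb. Setting this equal to demand: 712 - 6Pb = 101 + 7Pb, so Pb = 47.
Sellers receive Ps = 47 + 39 = 86; x' = 712 − 6·47 = 430.
Buyers' price falls by P* − Pb = 68 − 47 = 21; sellers' price rises by Ps − P* = 86 − 68 = 18.
So producers capture 18/39 = 6/13 of each unit of subsidy.

Producer share = 6/13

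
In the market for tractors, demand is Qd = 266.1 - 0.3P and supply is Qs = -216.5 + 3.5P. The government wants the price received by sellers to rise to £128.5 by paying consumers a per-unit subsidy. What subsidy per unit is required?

At a seller price of 128.5, quantity supplied is -216.5 + 3.5·128.5 = 233.25.
Buyers absorb 233.25 only when they pay Pb with 266.1 − 0.3·Pb = 233.25, i.e. Pb = 109.5.
s = Ps − Pb = 128.5 − 109.5 = 19.

Required subsidy s = £19 per unit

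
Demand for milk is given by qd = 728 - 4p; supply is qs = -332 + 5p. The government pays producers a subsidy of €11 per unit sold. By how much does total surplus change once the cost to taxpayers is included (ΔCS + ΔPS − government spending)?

Net change in total surplus = -1210/9

Pre-subsidy: 728 - 4p = -332 + 5p gives p* = 1060/9, q* = 2312/9.
With the subsidy, sellers receive ps = pb + 11 for each unit, where pb is the price buyers pay.
Supply in terms of pb becomes qs = -332 + 5(pb + 11) = -277 + 5pb. Setting this equal to demand: 728 - 4pb = -277 + 5pb, so pb = 335/3.
Sellers receive ps = 335/3 + 11 = 368/3; q' = 728 − 4·(335/3) = 844/3.
ΔCS = ½(2312/9 + 844/3)(1060/9 − 335/3) = 133210/81; ΔPS = ½(2312/9 + 844/3)(368/3 − 1060/9) = 106568/81.
Government spending = 11 × 844/3 = 9284/3.
Net change = 133210/81 + 106568/81 − 9284/3 = -1210/9. The loss equals the DWL triangle ½·11·220/9.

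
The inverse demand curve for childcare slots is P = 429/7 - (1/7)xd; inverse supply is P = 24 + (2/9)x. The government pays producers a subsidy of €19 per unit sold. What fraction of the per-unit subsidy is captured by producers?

Producer share = 14/23

Pre-subsidy: 429/7 - (1/7)x = 24 + (2/9)x gives x* = 2349/23 and P* = 1074/23.
With the subsidy, sellers receive Ps = Pb + 19 for each unit, where Pb is the price buyers pay.
On the curves, Pb = 429/7 - (1/7)x and Ps = 24 + (2/9)x; the wedge Ps − Pb = 19 gives 24 + (2/9)x − (429/7 - (1/7)x) = 19, so x' = 3546/23.
Then Pb = 429/7 − (1/7)·(3546/23) = 903/23 and Ps = 24 + (2/9)·(3546/23) = 1340/23.
Buyers' price falls by P* − Pb = 1074/23 − 903/23 = 171/23; sellers' price rises by Ps − P* = 1340/23 − 1074/23 = 266/23.
So producers capture (266/23)/19 = 14/23 of each unit of subsidy.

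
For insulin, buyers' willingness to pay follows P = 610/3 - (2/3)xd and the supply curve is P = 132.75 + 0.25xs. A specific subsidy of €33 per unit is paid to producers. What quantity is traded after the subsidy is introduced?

x' = 113

Pre-subsidy: 610/3 - (2/3)x = 132.75 + 0.25x gives x* = 77 and P* = 152.
With the subsidy, sellers receive Ps = Pb + 33 for each unit, where Pb is the price buyers pay.
On the curves, Pb = 610/3 - (2/3)x and Ps = 132.75 + 0.25x; the wedge Ps − Pb = 33 gives 132.75 + 0.25x − (610/3 - (2/3)x) = 33, so x' = 113.
Then Pb = 610/3 − (2/3)·113 = 128 and Ps = 132.75 + 0.25·113 = 161.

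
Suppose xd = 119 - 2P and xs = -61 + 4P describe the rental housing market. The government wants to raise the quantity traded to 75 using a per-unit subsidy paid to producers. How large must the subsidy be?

Required subsidy s = 12 per unit

At x = 75, invert demand for the buyer price: Pb = (119 − 75)/2 = 22; invert supply for the seller price: Ps = (75 − (-61))/4 = 34.
The subsidy must fill the gap: s = Ps − Pb = 34 − 22 = 12.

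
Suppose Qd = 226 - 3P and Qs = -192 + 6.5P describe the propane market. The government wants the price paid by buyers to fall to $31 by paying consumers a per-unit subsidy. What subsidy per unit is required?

At a buyer price of 31, quantity demanded is 226 − 3·31 = 133.
Sellers supply 133 only when they receive Ps with -192 + 6.5·Ps = 133, i.e. Ps = 50.
s = Ps − Pb = 50 − 31 = 19.

Required subsidy s = $19 per unit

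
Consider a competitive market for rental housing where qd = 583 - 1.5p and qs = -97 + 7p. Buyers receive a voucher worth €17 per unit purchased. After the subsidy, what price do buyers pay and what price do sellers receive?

Buyers pay €66; sellers receive €83

Pre-subsidy: 583 - 1.5p = -97 + 7p gives p* = 80, q* = 463.
With the rebate, buyers effectively pay pb = ps − 17, where ps is the price sellers receive.
Demand in terms of ps becomes qd = 583 − 1.5(ps − 17) = 608.5 - 1.5ps. Setting this equal to supply: 608.5 - 1.5ps = -97 + 7ps, so ps = 83.
Buyers pay pb = 83 − 17 = 66; q' = -97 + 7·83 = 484.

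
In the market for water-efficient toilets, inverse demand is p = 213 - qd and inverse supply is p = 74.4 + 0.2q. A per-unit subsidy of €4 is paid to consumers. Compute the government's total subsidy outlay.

Pre-subsidy: 213 - q = 74.4 + 0.2q gives q* = 115.5 and p* = 97.5.
With the rebate, buyers effectively pay pb = ps − 4, where ps is the price sellers receive.
On the curves, pb = 213 - q and ps = 74.4 + 0.2q; the wedge ps − pb = 4 gives 74.4 + 0.2q − (213 - q) = 4, so q' = 713/6.
Then pb = 213 − 1·(713/6) = 565/6 and ps = 74.4 + 0.2·(713/6) = 589/6.
Government outlay = subsidy × quantity = 4 × 713/6 = 1426/3.

Government cost = 1426/3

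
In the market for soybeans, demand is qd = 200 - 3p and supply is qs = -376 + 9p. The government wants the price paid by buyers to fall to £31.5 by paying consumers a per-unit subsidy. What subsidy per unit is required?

Required subsidy s = £22 per unit

At a buyer price of 31.5, quantity demanded is 200 − 3·31.5 = 105.5.
Sellers supply 105.5 only when they receive ps with -376 + 9·ps = 105.5, i.e. ps = 53.5.
s = ps − pb = 53.5 − 31.5 = 22.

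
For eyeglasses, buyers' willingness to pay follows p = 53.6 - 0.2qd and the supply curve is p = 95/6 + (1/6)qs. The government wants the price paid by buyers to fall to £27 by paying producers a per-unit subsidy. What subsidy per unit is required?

Required subsidy s = £11 per unit

At a buyer price of 27, quantity demanded is 268 − 5·27 = 133.
Sellers supply 133 only when they receive ps = 95/6 + (1/6)·133 = 38.
s = ps − pb = 38 − 27 = 11.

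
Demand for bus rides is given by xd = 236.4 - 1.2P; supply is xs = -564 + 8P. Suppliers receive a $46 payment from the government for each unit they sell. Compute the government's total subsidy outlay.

Government cost = $8280

Pre-subsidy: 236.4 - 1.2P = -564 + 8P gives P* = 87, x* = 132.
With the subsidy, sellers receive Ps = Pb + 46 for each unit, where Pb is the price buyers pay.
Supply in terms of Pb becomes xs = -564 + 8(Pb + 46) = -196 + 8Pb. Setting this equal to demand: 236.4 - 1.2Pb = -196 + 8Pb, so Pb = 47.
Sellers receive Ps = 47 + 46 = 93; x' = 236.4 − 1.2·47 = 180.
Government outlay = subsidy × quantity = 46 × 180 = 8280.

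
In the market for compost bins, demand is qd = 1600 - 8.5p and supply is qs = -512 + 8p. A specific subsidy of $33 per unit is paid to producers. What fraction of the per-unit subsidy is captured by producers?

Producer share = 17/33

Pre-subsidy: 1600 - 8.5p = -512 + 8p gives p* = 128, q* = 512.
With the subsidy, sellers receive ps = pb + 33 for each unit, where pb is the price buyers pay.
Supply in terms of pb becomes qs = -512 + 8(pb + 33) = -248 + 8pb. Setting this equal to demand: 1600 - 8.5pb = -248 + 8pb, so pb = 112.
Sellers receive ps = 112 + 33 = 145; q' = 1600 − 8.5·112 = 648.
Buyers' price falls by p* − pb = 128 − 112 = 16; sellers' price rises by ps − p* = 145 − 128 = 17.
So producers capture 17/33 = 17/33 of each unit of subsidy.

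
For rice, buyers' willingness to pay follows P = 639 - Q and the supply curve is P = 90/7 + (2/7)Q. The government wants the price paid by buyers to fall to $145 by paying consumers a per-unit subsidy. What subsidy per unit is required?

At a buyer price of 145, quantity demanded is 639 − 1·145 = 494.
Sellers supply 494 only when they receive Ps = 90/7 + (2/7)·494 = 154.
s = Ps − Pb = 154 − 145 = 9.

Required subsidy s = $9 per unit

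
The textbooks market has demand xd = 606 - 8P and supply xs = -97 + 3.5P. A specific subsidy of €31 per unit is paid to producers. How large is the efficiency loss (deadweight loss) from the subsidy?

Pre-subsidy: 606 - 8P = -97 + 3.5P gives P* = 1406/23, x* = 2690/23.
With the subsidy, sellers receive Ps = Pb + 31 for each unit, where Pb is the price buyers pay.
Supply in terms of Pb becomes xs = -97 + 3.5(Pb + 31) = 11.5 + 3.5Pb. Setting this equal to demand: 606 - 8Pb = 11.5 + 3.5Pb, so Pb = 1189/23.
Sellers receive Ps = 1189/23 + 31 = 1902/23; x' = 606 − 8·(1189/23) = 4426/23.
The subsidy expands output by 4426/23 − 2690/23 = 1736/23 past the efficient level; on those units the gap between marginal cost and willingness to pay runs from 0 up to 31.
DWL = ½ × 31 × 1736/23 = 26908/23.

Deadweight loss = 26908/23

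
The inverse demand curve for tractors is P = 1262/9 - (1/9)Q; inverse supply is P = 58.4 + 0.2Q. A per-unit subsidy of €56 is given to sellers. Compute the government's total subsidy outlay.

Pre-subsidy: 1262/9 - (1/9)Q = 58.4 + 0.2Q gives Q* = 263 and P* = 111.
With the subsidy, sellers receive Ps = Pb + 56 for each unit, where Pb is the price buyers pay.
On the curves, Pb = 1262/9 - (1/9)Q and Ps = 58.4 + 0.2Q; the wedge Ps − Pb = 56 gives 58.4 + 0.2Q − (1262/9 - (1/9)Q) = 56, so Q' = 443.
Then Pb = 1262/9 − (1/9)·443 = 91 and Ps = 58.4 + 0.2·443 = 147.
Government outlay = subsidy × quantity = 56 × 443 = 24808.

Government cost = €24808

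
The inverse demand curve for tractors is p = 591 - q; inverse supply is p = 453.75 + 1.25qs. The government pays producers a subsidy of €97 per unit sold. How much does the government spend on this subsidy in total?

Pre-subsidy: 591 - q = 453.75 + 1.25q gives q* = 61 and p* = 530.
With the subsidy, sellers receive ps = pb + 97 for each unit, where pb is the price buyers pay.
On the curves, pb = 591 - q and ps = 453.75 + 1.25q; the wedge ps − pb = 97 gives 453.75 + 1.25q − (591 - q) = 97, so q' = 937/9.
Then pb = 591 − 1·(937/9) = 4382/9 and ps = 453.75 + 1.25·(937/9) = 5255/9.
Government outlay = subsidy × quantity = 97 × 937/9 = 90889/9.

Government cost = 90889/9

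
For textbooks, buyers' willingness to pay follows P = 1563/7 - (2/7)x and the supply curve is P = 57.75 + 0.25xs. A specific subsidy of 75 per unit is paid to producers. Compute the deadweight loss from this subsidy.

Deadweight loss = 5250

Pre-subsidy: 1563/7 - (2/7)x = 57.75 + 0.25x gives x* = 309 and P* = 135.
With the subsidy, sellers receive Ps = Pb + 75 for each unit, where Pb is the price buyers pay.
On the curves, Pb = 1563/7 - (2/7)x and Ps = 57.75 + 0.25x; the wedge Ps − Pb = 75 gives 57.75 + 0.25x − (1563/7 - (2/7)x) = 75, so x' = 449.
Then Pb = 1563/7 − (2/7)·449 = 95 and Ps = 57.75 + 0.25·449 = 170.
The subsidy expands output by 449 − 309 = 140 past the efficient level; on those units the gap between marginal cost and willingness to pay runs from 0 up to 75.
DWL = ½ × 75 × 140 = 5250.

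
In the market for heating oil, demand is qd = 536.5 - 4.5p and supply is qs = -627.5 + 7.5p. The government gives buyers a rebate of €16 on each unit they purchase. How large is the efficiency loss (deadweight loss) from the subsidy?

Deadweight loss = €360

Pre-subsidy: 536.5 - 4.5p = -627.5 + 7.5p gives p* = 97, q* = 100.
With the rebate, buyers effectively pay pb = ps − 16, where ps is the price sellers receive.
Demand in terms of ps becomes qd = 536.5 − 4.5(ps − 16) = 608.5 - 4.5ps. Setting this equal to supply: 608.5 - 4.5ps = -627.5 + 7.5ps, so ps = 103.
Buyers pay pb = 103 − 16 = 87; q' = -627.5 + 7.5·103 = 145.
The subsidy expands output by 145 − 100 = 45 past the efficient level; on those units the gap between marginal cost and willingness to pay runs from 0 up to 16.
DWL = ½ × 16 × 45 = 360.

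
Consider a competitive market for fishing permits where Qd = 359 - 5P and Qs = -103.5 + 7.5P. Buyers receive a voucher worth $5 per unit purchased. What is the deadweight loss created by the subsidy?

Pre-subsidy: 359 - 5P = -103.5 + 7.5P gives P* = 37, Q* = 174.
With the rebate, buyers effectively pay Pb = Ps − 5, where Ps is the price sellers receive.
Demand in terms of Ps becomes Qd = 359 − 5(Ps − 5) = 384 - 5Ps. Setting this equal to supply: 384 - 5Ps = -103.5 + 7.5Ps, so Ps = 39.
Buyers pay Pb = 39 − 5 = 34; Q' = -103.5 + 7.5·39 = 189.
The subsidy expands output by 189 − 174 = 15 past the efficient level; on those units the gap between marginal cost and willingness to pay runs from 0 up to 5.
DWL = ½ × 5 × 15 = 37.5.

Deadweight loss = $37.5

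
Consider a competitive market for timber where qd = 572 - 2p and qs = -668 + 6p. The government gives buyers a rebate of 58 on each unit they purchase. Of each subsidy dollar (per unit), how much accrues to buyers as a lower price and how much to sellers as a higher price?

Pre-subsidy: 572 - 2p = -668 + 6p gives p* = 155, q* = 262.
With the rebate, buyers effectively pay pb = ps − 58, where ps is the price sellers receive.
Demand in terms of ps becomes qd = 572 − 2(ps − 58) = 688 - 2ps. Setting this equal to supply: 688 - 2ps = -668 + 6ps, so ps = 169.5.
Buyers pay pb = 169.5 − 58 = 111.5; q' = -668 + 6·169.5 = 349.
Buyers' price falls by p* − pb = 155 − 111.5 = 43.5; sellers' price rises by ps − p* = 169.5 − 155 = 14.5.

Buyers gain 43.5 per unit; sellers gain 14.5 per unit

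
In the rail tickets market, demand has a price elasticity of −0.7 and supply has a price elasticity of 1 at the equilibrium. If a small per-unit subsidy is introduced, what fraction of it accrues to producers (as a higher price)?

Producer share = 7/17

For a small subsidy around the equilibrium, the benefit split depends on the relative slopes, which at a point are proportional to the elasticities.
Buyer share = εs/(εs + |εd|) = 1/(1 + 0.7) = 10/17; seller share = |εd|/(εs + |εd|) = 7/17.
So producers capture 7/17 of the subsidy.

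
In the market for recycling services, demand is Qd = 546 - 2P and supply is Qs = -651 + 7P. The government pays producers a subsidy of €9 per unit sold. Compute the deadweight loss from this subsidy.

Pre-subsidy: 546 - 2P = -651 + 7P gives P* = 133, Q* = 280.
With the subsidy, sellers receive Ps = Pb + 9 for each unit, where Pb is the price buyers pay.
Supply in terms of Pb becomes Qs = -651 + 7(Pb + 9) = -588 + 7Pb. Setting this equal to demand: 546 - 2Pb = -588 + 7Pb, so Pb = 126.
Sellers receive Ps = 126 + 9 = 135; Q' = 546 − 2·126 = 294.
The subsidy expands output by 294 − 280 = 14 past the efficient level; on those units the gap between marginal cost and willingness to pay runs from 0 up to 9.
DWL = ½ × 9 × 14 = 63.

Deadweight loss = €63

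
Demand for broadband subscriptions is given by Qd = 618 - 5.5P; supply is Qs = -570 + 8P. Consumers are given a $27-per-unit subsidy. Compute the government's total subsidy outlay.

Pre-subsidy: 618 - 5.5P = -570 + 8P gives P* = 88, Q* = 134.
With the rebate, buyers effectively pay Pb = Ps − 27, where Ps is the price sellers receive.
Demand in terms of Ps becomes Qd = 618 − 5.5(Ps − 27) = 766.5 - 5.5Ps. Setting this equal to supply: 766.5 - 5.5Ps = -570 + 8Ps, so Ps = 99.
Buyers pay Pb = 99 − 27 = 72; Q' = -570 + 8·99 = 222.
Government outlay = subsidy × quantity = 27 × 222 = 5994.

Government cost = $5994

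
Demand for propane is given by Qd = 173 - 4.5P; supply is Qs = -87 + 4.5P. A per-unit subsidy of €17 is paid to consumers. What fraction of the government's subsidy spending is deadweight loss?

DWL / government spending = 153/650

Pre-subsidy: 173 - 4.5P = -87 + 4.5P gives P* = 260/9, Q* = 43.
With the rebate, buyers effectively pay Pb = Ps − 17, where Ps is the price sellers receive.
Demand in terms of Ps becomes Qd = 173 − 4.5(Ps − 17) = 249.5 - 4.5Ps. Setting this equal to supply: 249.5 - 4.5Ps = -87 + 4.5Ps, so Ps = 673/18.
Buyers pay Pb = 673/18 − 17 = 367/18; Q' = -87 + 4.5·(673/18) = 81.25.
ΔCS = ½(43 + 81.25)(260/9 − 367/18) = 528.0625; ΔPS = ½(43 + 81.25)(673/18 − 260/9) = 528.0625.
Government spending = 17 × 81.25 = 1381.25.
DWL = ½ × 17 × (81.25 − 43) = 325.125; fraction = 325.125 / 1381.25 = 153/650.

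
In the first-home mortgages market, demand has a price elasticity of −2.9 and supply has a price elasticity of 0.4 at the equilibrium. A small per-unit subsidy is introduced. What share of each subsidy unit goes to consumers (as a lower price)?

For a small subsidy around the equilibrium, the benefit split depends on the relative slopes, which at a point are proportional to the elasticities.
Buyer share = εs/(εs + |εd|) = 0.4/(0.4 + 2.9) = 4/33; seller share = |εd|/(εs + |εd|) = 29/33.

Consumer share = 4/33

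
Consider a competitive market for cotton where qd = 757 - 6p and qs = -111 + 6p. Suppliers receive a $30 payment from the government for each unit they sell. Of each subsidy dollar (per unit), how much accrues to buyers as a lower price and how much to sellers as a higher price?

Buyers gain $15 per unit; sellers gain $15 per unit

Pre-subsidy: 757 - 6p = -111 + 6p gives p* = 217/3, q* = 323.
With the subsidy, sellers receive ps = pb + 30 for each unit, where pb is the price buyers pay.
Supply in terms of pb becomes qs = -111 + 6(pb + 30) = 69 + 6pb. Setting this equal to demand: 757 - 6pb = 69 + 6pb, so pb = 172/3.
Sellers receive ps = 172/3 + 30 = 262/3; q' = 757 − 6·(172/3) = 413.
Buyers' price falls by p* − pb = 217/3 − 172/3 = 15; sellers' price rises by ps − p* = 262/3 − 217/3 = 15.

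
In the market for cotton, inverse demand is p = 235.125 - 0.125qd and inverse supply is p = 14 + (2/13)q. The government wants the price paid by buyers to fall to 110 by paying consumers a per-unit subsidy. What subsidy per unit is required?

At a buyer price of 110, quantity demanded is 1881 − 8·110 = 1001.
Sellers supply 1001 only when they receive ps = 14 + (2/13)·1001 = 168.
s = ps − pb = 168 − 110 = 58.

Required subsidy s = 58 per unit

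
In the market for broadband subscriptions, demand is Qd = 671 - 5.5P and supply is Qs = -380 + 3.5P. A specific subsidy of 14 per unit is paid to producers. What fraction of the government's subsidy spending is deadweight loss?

DWL / government spending = 49/192

Pre-subsidy: 671 - 5.5P = -380 + 3.5P gives P* = 1051/9, Q* = 517/18.
With the subsidy, sellers receive Ps = Pb + 14 for each unit, where Pb is the price buyers pay.
Supply in terms of Pb becomes Qs = -380 + 3.5(Pb + 14) = -331 + 3.5Pb. Setting this equal to demand: 671 - 5.5Pb = -331 + 3.5Pb, so Pb = 334/3.
Sellers receive Ps = 334/3 + 14 = 376/3; Q' = 671 − 5.5·(334/3) = 176/3.
ΔCS = ½(517/18 + 176/3)(1051/9 − 334/3) = 77077/324; ΔPS = ½(517/18 + 176/3)(376/3 − 1051/9) = 121121/324.
Government spending = 14 × 176/3 = 2464/3.
DWL = ½ × 14 × (176/3 − 517/18) = 3773/18; fraction = (3773/18) / (2464/3) = 49/192.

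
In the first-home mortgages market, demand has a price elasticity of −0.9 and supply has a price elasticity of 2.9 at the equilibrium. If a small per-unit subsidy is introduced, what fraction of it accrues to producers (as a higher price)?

Producer share = 9/38

For a small subsidy around the equilibrium, the benefit split depends on the relative slopes, which at a point are proportional to the elasticities.
Buyer share = εs/(εs + |εd|) = 2.9/(2.9 + 0.9) = 29/38; seller share = |εd|/(εs + |εd|) = 9/38.
So producers capture 9/38 of the subsidy.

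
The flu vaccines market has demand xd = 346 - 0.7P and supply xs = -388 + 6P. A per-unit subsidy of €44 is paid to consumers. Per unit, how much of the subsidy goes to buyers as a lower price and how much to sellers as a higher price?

Buyers gain 2640/67 per unit; sellers gain 308/67 per unit

Pre-subsidy: 346 - 0.7P = -388 + 6P gives P* = 7340/67, x* = 18044/67.
With the rebate, buyers effectively pay Pb = Ps − 44, where Ps is the price sellers receive.
Demand in terms of Ps becomes xd = 346 − 0.7(Ps − 44) = 376.8 - 0.7Ps. Setting this equal to supply: 376.8 - 0.7Ps = -388 + 6Ps, so Ps = 7648/67.
Buyers pay Pb = 7648/67 − 44 = 4700/67; x' = -388 + 6·(7648/67) = 19892/67.
Buyers' price falls by P* − Pb = 7340/67 − 4700/67 = 2640/67; sellers' price rises by Ps − P* = 7648/67 − 7340/67 = 308/67.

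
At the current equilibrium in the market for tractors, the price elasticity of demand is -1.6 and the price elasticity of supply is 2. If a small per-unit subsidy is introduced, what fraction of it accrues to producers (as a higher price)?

Producer share = 4/9

For a small subsidy around the equilibrium, the benefit split depends on the relative slopes, which at a point are proportional to the elasticities.
Buyer share = εs/(εs + |εd|) = 2/(2 + 1.6) = 5/9; seller share = |εd|/(εs + |εd|) = 4/9.
So producers capture 4/9 of the subsidy.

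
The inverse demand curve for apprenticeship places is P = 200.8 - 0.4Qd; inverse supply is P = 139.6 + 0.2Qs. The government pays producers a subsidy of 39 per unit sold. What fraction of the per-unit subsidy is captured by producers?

Producer share = 1/3

Pre-subsidy: 200.8 - 0.4Q = 139.6 + 0.2Q gives Q* = 102 and P* = 160.
With the subsidy, sellers receive Ps = Pb + 39 for each unit, where Pb is the price buyers pay.
On the curves, Pb = 200.8 - 0.4Q and Ps = 139.6 + 0.2Q; the wedge Ps − Pb = 39 gives 139.6 + 0.2Q − (200.8 - 0.4Q) = 39, so Q' = 167.
Then Pb = 200.8 − 0.4·167 = 134 and Ps = 139.6 + 0.2·167 = 173.
Buyers' price falls by P* − Pb = 160 − 134 = 26; sellers' price rises by Ps − P* = 173 − 160 = 13.
So producers capture 13/39 = 1/3 of each unit of subsidy.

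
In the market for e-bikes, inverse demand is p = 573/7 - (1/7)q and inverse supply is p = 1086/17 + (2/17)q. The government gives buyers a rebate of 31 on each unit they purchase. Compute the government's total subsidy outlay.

Government cost = 5828

Pre-subsidy: 573/7 - (1/7)q = 1086/17 + (2/17)q gives q* = 69 and p* = 72.
With the rebate, buyers effectively pay pb = ps − 31, where ps is the price sellers receive.
On the curves, pb = 573/7 - (1/7)q and ps = 1086/17 + (2/17)q; the wedge ps − pb = 31 gives 1086/17 + (2/17)q − (573/7 - (1/7)q) = 31, so q' = 188.
Then pb = 573/7 − (1/7)·188 = 55 and ps = 1086/17 + (2/17)·188 = 86.
Government outlay = subsidy × quantity = 31 × 188 = 5828.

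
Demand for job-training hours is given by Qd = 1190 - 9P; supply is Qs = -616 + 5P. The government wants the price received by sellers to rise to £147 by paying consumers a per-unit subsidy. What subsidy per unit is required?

At a seller price of 147, quantity supplied is -616 + 5·147 = 119.
Buyers absorb 119 only when they pay Pb with 1190 − 9·Pb = 119, i.e. Pb = 119.
s = Ps − Pb = 147 − 119 = 28.

Required subsidy s = £28 per unit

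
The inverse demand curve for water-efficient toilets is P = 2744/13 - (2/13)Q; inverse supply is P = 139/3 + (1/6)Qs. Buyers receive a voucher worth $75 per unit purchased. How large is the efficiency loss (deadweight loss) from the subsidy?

Pre-subsidy: 2744/13 - (2/13)Q = 139/3 + (1/6)Q gives Q* = 514 and P* = 132.
With the rebate, buyers effectively pay Pb = Ps − 75, where Ps is the price sellers receive.
On the curves, Pb = 2744/13 - (2/13)Q and Ps = 139/3 + (1/6)Q; the wedge Ps − Pb = 75 gives 139/3 + (1/6)Q − (2744/13 - (2/13)Q) = 75, so Q' = 748.
Then Pb = 2744/13 − (2/13)·748 = 96 and Ps = 139/3 + (1/6)·748 = 171.
The subsidy expands output by 748 − 514 = 234 past the efficient level; on those units the gap between marginal cost and willingness to pay runs from 0 up to 75.
DWL = ½ × 75 × 234 = 8775.

Deadweight loss = $8775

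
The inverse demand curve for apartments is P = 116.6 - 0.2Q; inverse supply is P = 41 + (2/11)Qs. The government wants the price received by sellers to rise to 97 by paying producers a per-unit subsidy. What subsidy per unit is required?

At a seller price of 97, quantity supplied is -225.5 + 5.5·97 = 308.
Buyers absorb 308 only when they pay Pb = 116.6 − 0.2·308 = 55.
s = Ps − Pb = 97 − 55 = 42.

Required subsidy s = 42 per unit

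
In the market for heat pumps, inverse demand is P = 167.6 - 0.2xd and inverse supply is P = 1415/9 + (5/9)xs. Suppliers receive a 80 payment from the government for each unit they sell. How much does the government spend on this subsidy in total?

Pre-subsidy: 167.6 - 0.2x = 1415/9 + (5/9)x gives x* = 467/34 and P* = 5605/34.
With the subsidy, sellers receive Ps = Pb + 80 for each unit, where Pb is the price buyers pay.
On the curves, Pb = 167.6 - 0.2x and Ps = 1415/9 + (5/9)x; the wedge Ps − Pb = 80 gives 1415/9 + (5/9)x − (167.6 - 0.2x) = 80, so x' = 4067/34.
Then Pb = 167.6 − 0.2·(4067/34) = 4885/34 and Ps = 1415/9 + (5/9)·(4067/34) = 7605/34.
Government outlay = subsidy × quantity = 80 × 4067/34 = 162680/17.

Government cost = 162680/17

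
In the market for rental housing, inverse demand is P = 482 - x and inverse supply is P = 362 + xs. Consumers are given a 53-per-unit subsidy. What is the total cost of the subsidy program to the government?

Government cost = 4584.5

Pre-subsidy: 482 - x = 362 + x gives x* = 60 and P* = 422.
With the rebate, buyers effectively pay Pb = Ps − 53, where Ps is the price sellers receive.
On the curves, Pb = 482 - x and Ps = 362 + x; the wedge Ps − Pb = 53 gives 362 + x − (482 - x) = 53, so x' = 86.5.
Then Pb = 482 − 1·86.5 = 395.5 and Ps = 362 + 1·86.5 = 448.5.
Government outlay = subsidy × quantity = 53 × 86.5 = 4584.5.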